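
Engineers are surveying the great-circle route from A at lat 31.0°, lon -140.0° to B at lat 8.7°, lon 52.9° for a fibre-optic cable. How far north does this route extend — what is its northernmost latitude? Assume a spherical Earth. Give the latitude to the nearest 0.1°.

The great circle lies in the plane with unit normal n̂ = (p₁ × p₂)/|p₁ × p₂|.
Here n̂_z ≈ -0.285; the vertex latitude is φ_max = arccos|n̂_z| ≈ 73.4°.
Check via Clairaut: cos φ_max = |cos φ₁| · sin C = cos(31.0°)·sin(19.4°) ≈ 0.285, again giving ≈ 73.4°.

≈ 73.4°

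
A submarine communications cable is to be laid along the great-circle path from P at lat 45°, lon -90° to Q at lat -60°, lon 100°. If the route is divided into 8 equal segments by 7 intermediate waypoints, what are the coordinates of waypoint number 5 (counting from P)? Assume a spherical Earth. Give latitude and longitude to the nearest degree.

≈ lat -54°, lon -121°

The haversine formula gives a central angle δ ≈ 2.860 rad (163.9°) between the endpoints.
Interpolate at f = 5/8 with slerp weights a = sin((1−f)δ)/sin δ ≈ 3.159, b = sin(fδ)/sin δ ≈ 3.512.
p = a·p₁ + b·p₂ ≈ (-0.305, -0.504, -0.808); φ = arcsin(p_z) ≈ -53.90°, λ = atan2(p_y, p_x) ≈ -121.17°.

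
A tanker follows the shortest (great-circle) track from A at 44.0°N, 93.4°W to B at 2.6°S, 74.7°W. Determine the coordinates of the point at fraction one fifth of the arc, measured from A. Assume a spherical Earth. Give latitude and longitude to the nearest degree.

≈ 35°N, 88°W

Convert each endpoint to a unit vector on the sphere (x = cos φ cos λ, y = cos φ sin λ, z = sin φ).
The central angle between the endpoints is δ = arccos(p₁·p₂) ≈ 0.864 rad (49.5°).
Interpolate at f = 1/5 with slerp weights a = sin((1−f)δ)/sin δ ≈ 0.838, b = sin(fδ)/sin δ ≈ 0.226.
p = a·p₁ + b·p₂ ≈ (0.024, -0.820, 0.572); φ = arcsin(p_z) ≈ 34.90°, λ = atan2(p_y, p_x) ≈ -88.33°.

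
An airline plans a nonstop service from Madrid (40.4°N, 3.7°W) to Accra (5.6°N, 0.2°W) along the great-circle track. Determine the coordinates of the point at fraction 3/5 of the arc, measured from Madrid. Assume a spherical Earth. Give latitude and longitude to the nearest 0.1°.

≈ (19.5°N, 1.4°W)

Write both endpoints as unit vectors p₁, p₂ with components (cos φ cos λ, cos φ sin λ, sin φ).
The central angle between the endpoints is δ = arccos(p₁·p₂) ≈ 0.610 rad (34.9°).
Interpolate at f = 3/5 with slerp weights a = sin((1−f)δ)/sin δ ≈ 0.422, b = sin(fδ)/sin δ ≈ 0.625.
p = a·p₁ + b·p₂ ≈ (0.942, -0.023, 0.334); φ = arcsin(p_z) ≈ 19.53°, λ = atan2(p_y, p_x) ≈ -1.39°.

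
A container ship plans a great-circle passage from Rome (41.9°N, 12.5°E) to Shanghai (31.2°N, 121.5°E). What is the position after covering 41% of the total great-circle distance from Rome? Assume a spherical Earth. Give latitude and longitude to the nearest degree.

Write both endpoints as unit vectors p₁, p₂ with components (cos φ cos λ, cos φ sin λ, sin φ).
The central angle between the endpoints is δ = arccos(p₁·p₂) ≈ 1.432 rad (82.0°).
Interpolate at f = 0.41 with slerp weights a = sin((1−f)δ)/sin δ ≈ 0.755, b = sin(fδ)/sin δ ≈ 0.559.
p = a·p₁ + b·p₂ ≈ (0.299, 0.530, 0.794); φ = arcsin(p_z) ≈ 52.56°, λ = atan2(p_y, p_x) ≈ 60.57°.

≈ 53°N, 61°E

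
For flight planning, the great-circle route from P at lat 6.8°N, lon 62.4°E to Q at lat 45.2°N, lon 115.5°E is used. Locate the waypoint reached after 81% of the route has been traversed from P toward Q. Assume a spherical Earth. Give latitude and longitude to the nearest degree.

Convert each endpoint to a unit vector on the sphere (x = cos φ cos λ, y = cos φ sin λ, z = sin φ).
The central angle between the endpoints is δ = arccos(p₁·p₂) ≈ 1.042 rad (59.7°).
Interpolate at f = 0.81 with slerp weights a = sin((1−f)δ)/sin δ ≈ 0.228, b = sin(fδ)/sin δ ≈ 0.866.
p = a·p₁ + b·p₂ ≈ (-0.158, 0.751, 0.641); φ = arcsin(p_z) ≈ 39.88°, λ = atan2(p_y, p_x) ≈ 101.86°.

≈ lat 40°N, lon 102°E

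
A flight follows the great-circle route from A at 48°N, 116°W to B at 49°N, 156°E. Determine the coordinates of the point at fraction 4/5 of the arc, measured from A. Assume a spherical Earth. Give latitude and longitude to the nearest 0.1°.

≈ 54.4°N, 171.5°E

Convert each endpoint to a unit vector on the sphere (x = cos φ cos λ, y = cos φ sin λ, z = sin φ).
The central angle between the endpoints is δ = arccos(p₁·p₂) ≈ 0.957 rad (54.8°).
Interpolate at f = 4/5 with slerp weights a = sin((1−f)δ)/sin δ ≈ 0.233, b = sin(fδ)/sin δ ≈ 0.848.
p = a·p₁ + b·p₂ ≈ (-0.576, 0.086, 0.813); φ = arcsin(p_z) ≈ 54.36°, λ = atan2(p_y, p_x) ≈ 171.49°.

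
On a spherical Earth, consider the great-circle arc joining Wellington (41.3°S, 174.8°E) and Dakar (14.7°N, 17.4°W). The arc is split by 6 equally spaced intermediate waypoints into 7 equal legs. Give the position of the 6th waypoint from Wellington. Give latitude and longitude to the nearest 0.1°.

≈ (5.8°S, 24.4°W)

Write both endpoints as unit vectors p₁, p₂ with components (cos φ cos λ, cos φ sin λ, sin φ).
The central angle between the endpoints is δ = arccos(p₁·p₂) ≈ 2.642 rad (151.4°).
Interpolate at f = 6/7 with slerp weights a = sin((1−f)δ)/sin δ ≈ 0.769, b = sin(fδ)/sin δ ≈ 1.605.
p = a·p₁ + b·p₂ ≈ (0.906, -0.412, -0.100); φ = arcsin(p_z) ≈ -5.76°, λ = atan2(p_y, p_x) ≈ -24.45°.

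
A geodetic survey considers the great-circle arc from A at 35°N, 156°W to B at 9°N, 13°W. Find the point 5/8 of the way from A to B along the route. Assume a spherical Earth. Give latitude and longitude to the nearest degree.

≈ 43°N, 49°W

The haversine formula gives a central angle δ ≈ 2.161 rad (123.8°) between the endpoints.
Interpolate at f = 5/8 with slerp weights a = sin((1−f)δ)/sin δ ≈ 0.872, b = sin(fδ)/sin δ ≈ 1.174.
p = a·p₁ + b·p₂ ≈ (0.478, -0.551, 0.684); φ = arcsin(p_z) ≈ 43.15°, λ = atan2(p_y, p_x) ≈ -49.10°.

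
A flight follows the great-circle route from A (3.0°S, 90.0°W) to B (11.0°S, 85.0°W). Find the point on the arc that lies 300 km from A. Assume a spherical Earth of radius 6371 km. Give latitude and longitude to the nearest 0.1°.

≈ (5.3°S, 88.6°W)

The haversine formula gives a central angle δ ≈ 0.164 rad (9.4°) between the endpoints. The total great-circle distance is δ·R ≈ 0.164 × 6371 ≈ 1047 km, so the target fraction is f = 300/1047 ≈ 0.287.
Interpolate at f ≈ 0.287 with slerp weights a = sin((1−f)δ)/sin δ ≈ 0.715, b = sin(fδ)/sin δ ≈ 0.288.
p = a·p₁ + b·p₂ ≈ (0.025, -0.995, -0.092); φ = arcsin(p_z) ≈ -5.30°, λ = atan2(p_y, p_x) ≈ -88.58°.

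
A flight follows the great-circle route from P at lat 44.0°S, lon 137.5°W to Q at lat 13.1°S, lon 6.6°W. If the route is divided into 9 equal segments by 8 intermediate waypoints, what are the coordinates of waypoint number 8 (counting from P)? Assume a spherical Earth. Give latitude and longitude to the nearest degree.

≈ lat 23°S, lon 14°W

Convert each endpoint to a unit vector on the sphere (x = cos φ cos λ, y = cos φ sin λ, z = sin φ).
The central angle between the endpoints is δ = arccos(p₁·p₂) ≈ 1.877 rad (107.5°).
Interpolate at f = 8/9 with slerp weights a = sin((1−f)δ)/sin δ ≈ 0.217, b = sin(fδ)/sin δ ≈ 1.044.
p = a·p₁ + b·p₂ ≈ (0.895, -0.222, -0.387); φ = arcsin(p_z) ≈ -22.79°, λ = atan2(p_y, p_x) ≈ -13.96°.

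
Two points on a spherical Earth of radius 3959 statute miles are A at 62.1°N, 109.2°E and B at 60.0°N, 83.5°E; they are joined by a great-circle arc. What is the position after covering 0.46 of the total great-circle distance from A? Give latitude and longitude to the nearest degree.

≈ 62°N, 97°E

From cos δ = sin φ₁ sin φ₂ + cos φ₁ cos φ₂ cos Δλ, the central angle is δ ≈ 0.219 rad (12.5°).
Interpolate at f = 0.46 with slerp weights a = sin((1−f)δ)/sin δ ≈ 0.543, b = sin(fδ)/sin δ ≈ 0.463.
p = a·p₁ + b·p₂ ≈ (-0.057, 0.470, 0.881); φ = arcsin(p_z) ≈ 61.74°, λ = atan2(p_y, p_x) ≈ 96.96°.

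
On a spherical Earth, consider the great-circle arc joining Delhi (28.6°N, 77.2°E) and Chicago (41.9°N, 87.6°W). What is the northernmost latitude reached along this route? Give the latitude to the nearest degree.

The great circle lies in the plane with unit normal n̂ = (p₁ × p₂)/|p₁ × p₂|.
Here n̂_z ≈ -0.180; the vertex latitude is φ_max = arccos|n̂_z| ≈ 79.6°.

≈ 80°N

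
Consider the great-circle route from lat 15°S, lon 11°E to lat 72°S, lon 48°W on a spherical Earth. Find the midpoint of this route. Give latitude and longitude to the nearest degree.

Write both endpoints as unit vectors p₁, p₂ with components (cos φ cos λ, cos φ sin λ, sin φ).
The central angle between the endpoints is δ = arccos(p₁·p₂) ≈ 1.159 rad (66.4°).
Interpolate at f = 1/2 with slerp weights a = sin((1−f)δ)/sin δ ≈ 0.598, b = sin(fδ)/sin δ ≈ 0.598.
p = a·p₁ + b·p₂ ≈ (0.690, -0.027, -0.723); φ = arcsin(p_z) ≈ -46.31°, λ = atan2(p_y, p_x) ≈ -2.25°.

≈ lat 46°S, lon 2°W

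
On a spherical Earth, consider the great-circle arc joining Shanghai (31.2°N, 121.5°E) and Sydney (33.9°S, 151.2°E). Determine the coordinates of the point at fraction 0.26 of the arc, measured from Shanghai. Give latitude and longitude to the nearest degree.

Convert each endpoint to a unit vector on the sphere (x = cos φ cos λ, y = cos φ sin λ, z = sin φ).
The central angle between the endpoints is δ = arccos(p₁·p₂) ≈ 1.237 rad (70.9°).
Interpolate at f = 0.26 with slerp weights a = sin((1−f)δ)/sin δ ≈ 0.839, b = sin(fδ)/sin δ ≈ 0.335.
p = a·p₁ + b·p₂ ≈ (-0.618, 0.746, 0.248); φ = arcsin(p_z) ≈ 14.36°, λ = atan2(p_y, p_x) ≈ 129.66°.

≈ 14°N, 130°E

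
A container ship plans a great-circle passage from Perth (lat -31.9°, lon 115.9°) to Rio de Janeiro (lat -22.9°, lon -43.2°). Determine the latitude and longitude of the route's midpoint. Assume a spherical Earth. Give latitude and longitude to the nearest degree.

Write both endpoints as unit vectors p₁, p₂ with components (cos φ cos λ, cos φ sin λ, sin φ).
The central angle between the endpoints is δ = arccos(p₁·p₂) ≈ 2.123 rad (121.7°).
Interpolate at f = 1/2 with slerp weights a = sin((1−f)δ)/sin δ ≈ 1.026, b = sin(fδ)/sin δ ≈ 1.026.
p = a·p₁ + b·p₂ ≈ (0.308, 0.137, -0.941); φ = arcsin(p_z) ≈ -70.28°, λ = atan2(p_y, p_x) ≈ 23.88°.

≈ lat -70°, lon 24°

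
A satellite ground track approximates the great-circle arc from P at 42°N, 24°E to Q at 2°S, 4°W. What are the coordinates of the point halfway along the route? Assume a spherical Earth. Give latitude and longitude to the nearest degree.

The haversine formula gives a central angle δ ≈ 0.886 rad (50.8°) between the endpoints.
Interpolate at f = 1/2 with slerp weights a = sin((1−f)δ)/sin δ ≈ 0.553, b = sin(fδ)/sin δ ≈ 0.553.
p = a·p₁ + b·p₂ ≈ (0.927, 0.129, 0.351); φ = arcsin(p_z) ≈ 20.55°, λ = atan2(p_y, p_x) ≈ 7.90°.

≈ 21°N, 8°E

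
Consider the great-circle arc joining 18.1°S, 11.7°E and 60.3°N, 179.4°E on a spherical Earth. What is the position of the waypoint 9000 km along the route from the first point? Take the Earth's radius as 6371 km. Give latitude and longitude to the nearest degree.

≈ 61°N, 30°E

The haversine formula gives a central angle δ ≈ 2.389 rad (136.9°) between the endpoints. The total great-circle distance is δ·R ≈ 2.389 × 6371 ≈ 15221 km, so the target fraction is f = 9000/15221 ≈ 0.591.
Interpolate at f ≈ 0.591 with slerp weights a = sin((1−f)δ)/sin δ ≈ 1.212, b = sin(fδ)/sin δ ≈ 1.445.
p = a·p₁ + b·p₂ ≈ (0.412, 0.241, 0.878); φ = arcsin(p_z) ≈ 61.46°, λ = atan2(p_y, p_x) ≈ 30.31°.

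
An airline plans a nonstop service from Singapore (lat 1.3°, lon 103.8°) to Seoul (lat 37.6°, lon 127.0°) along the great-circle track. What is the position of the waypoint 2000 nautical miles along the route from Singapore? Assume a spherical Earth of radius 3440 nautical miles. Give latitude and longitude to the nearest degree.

Write both endpoints as unit vectors p₁, p₂ with components (cos φ cos λ, cos φ sin λ, sin φ).
The central angle between the endpoints is δ = arccos(p₁·p₂) ≈ 0.735 rad (42.1°). The total great-circle distance is δ·R ≈ 0.735 × 3440 ≈ 2528 nmi, so the target fraction is f = 2000/2528 ≈ 0.791.
Interpolate at f ≈ 0.791 with slerp weights a = sin((1−f)δ)/sin δ ≈ 0.228, b = sin(fδ)/sin δ ≈ 0.819.
p = a·p₁ + b·p₂ ≈ (-0.445, 0.740, 0.505); φ = arcsin(p_z) ≈ 30.32°, λ = atan2(p_y, p_x) ≈ 121.03°.

≈ lat 30°, lon 121°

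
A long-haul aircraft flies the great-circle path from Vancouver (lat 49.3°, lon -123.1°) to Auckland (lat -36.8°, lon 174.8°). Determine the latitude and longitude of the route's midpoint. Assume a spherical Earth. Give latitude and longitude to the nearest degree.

≈ lat 7°, lon -158°

The haversine formula gives a central angle δ ≈ 1.782 rad (102.1°) between the endpoints.
Interpolate at f = 1/2 with slerp weights a = sin((1−f)δ)/sin δ ≈ 0.795, b = sin(fδ)/sin δ ≈ 0.795.
p = a·p₁ + b·p₂ ≈ (-0.918, -0.377, 0.127); φ = arcsin(p_z) ≈ 7.27°, λ = atan2(p_y, p_x) ≈ -157.67°.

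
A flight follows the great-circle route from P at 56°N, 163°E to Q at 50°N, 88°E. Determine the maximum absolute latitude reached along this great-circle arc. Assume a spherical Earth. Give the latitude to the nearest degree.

≈ 60°N

The great circle lies in the plane with unit normal n̂ = (p₁ × p₂)/|p₁ × p₂|.
Here n̂_z ≈ -0.507; the vertex latitude is φ_max = arccos|n̂_z| ≈ 59.6°.
Check via Clairaut: cos φ_max = |cos φ₁| · sin C = cos(56.0°)·sin(64.9°) ≈ 0.507, again giving ≈ 59.6°.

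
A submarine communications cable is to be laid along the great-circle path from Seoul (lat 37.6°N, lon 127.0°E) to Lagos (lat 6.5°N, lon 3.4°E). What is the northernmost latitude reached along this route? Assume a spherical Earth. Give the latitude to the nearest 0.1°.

≈ 45.2°N

The great circle lies in the plane with unit normal n̂ = (p₁ × p₂)/|p₁ × p₂|.
Here n̂_z ≈ -0.705; the vertex latitude is φ_max = arccos|n̂_z| ≈ 45.2°.
Check via Clairaut: cos φ_max = |cos φ₁| · sin C = cos(37.6°)·sin(62.8°) ≈ 0.705, again giving ≈ 45.2°.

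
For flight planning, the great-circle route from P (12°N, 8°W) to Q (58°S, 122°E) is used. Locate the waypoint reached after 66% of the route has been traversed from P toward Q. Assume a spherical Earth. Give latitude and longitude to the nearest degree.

≈ (54°S, 44°E)

The haversine formula gives a central angle δ ≈ 2.105 rad (120.6°) between the endpoints.
Interpolate at f = 0.66 with slerp weights a = sin((1−f)δ)/sin δ ≈ 0.763, b = sin(fδ)/sin δ ≈ 1.143.
p = a·p₁ + b·p₂ ≈ (0.418, 0.410, -0.811); φ = arcsin(p_z) ≈ -54.18°, λ = atan2(p_y, p_x) ≈ 44.46°.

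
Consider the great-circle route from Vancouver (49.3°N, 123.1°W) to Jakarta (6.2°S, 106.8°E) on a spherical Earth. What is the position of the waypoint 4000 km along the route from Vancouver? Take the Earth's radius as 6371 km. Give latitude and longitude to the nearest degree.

Convert each endpoint to a unit vector on the sphere (x = cos φ cos λ, y = cos φ sin λ, z = sin φ).
The central angle between the endpoints is δ = arccos(p₁·p₂) ≈ 2.094 rad (120.0°). The total great-circle distance is δ·R ≈ 2.094 × 6371 ≈ 13339 km, so the target fraction is f = 4000/13339 ≈ 0.300.
Interpolate at f ≈ 0.300 with slerp weights a = sin((1−f)δ)/sin δ ≈ 1.148, b = sin(fδ)/sin δ ≈ 0.678.
p = a·p₁ + b·p₂ ≈ (-0.604, 0.018, 0.797); φ = arcsin(p_z) ≈ 52.85°, λ = atan2(p_y, p_x) ≈ 178.27°.

≈ 53°N, 178°E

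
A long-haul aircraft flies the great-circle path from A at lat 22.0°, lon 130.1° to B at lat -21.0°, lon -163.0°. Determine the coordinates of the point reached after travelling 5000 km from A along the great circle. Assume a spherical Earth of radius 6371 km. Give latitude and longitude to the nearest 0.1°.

≈ lat -2.8°, lon 168.5°

The haversine formula gives a central angle δ ≈ 1.364 rad (78.1°) between the endpoints. The total great-circle distance is δ·R ≈ 1.364 × 6371 ≈ 8690 km, so the target fraction is f = 5000/8690 ≈ 0.575.
Interpolate at f ≈ 0.575 with slerp weights a = sin((1−f)δ)/sin δ ≈ 0.559, b = sin(fδ)/sin δ ≈ 0.722.
p = a·p₁ + b·p₂ ≈ (-0.979, 0.200, -0.049); φ = arcsin(p_z) ≈ -2.82°, λ = atan2(p_y, p_x) ≈ 168.48°.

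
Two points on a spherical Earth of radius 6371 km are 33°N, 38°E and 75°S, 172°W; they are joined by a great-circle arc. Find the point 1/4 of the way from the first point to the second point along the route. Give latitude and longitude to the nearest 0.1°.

≈ 0.4°S, 43.9°E

From cos δ = sin φ₁ sin φ₂ + cos φ₁ cos φ₂ cos Δλ, the central angle is δ ≈ 2.366 rad (135.6°).
Interpolate at f = 1/4 with slerp weights a = sin((1−f)δ)/sin δ ≈ 1.399, b = sin(fδ)/sin δ ≈ 0.797.
p = a·p₁ + b·p₂ ≈ (0.720, 0.694, -0.008); φ = arcsin(p_z) ≈ -0.43°, λ = atan2(p_y, p_x) ≈ 43.92°.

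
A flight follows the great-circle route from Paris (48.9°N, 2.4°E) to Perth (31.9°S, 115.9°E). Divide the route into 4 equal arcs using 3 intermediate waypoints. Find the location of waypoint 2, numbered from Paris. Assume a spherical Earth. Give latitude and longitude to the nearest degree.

Write both endpoints as unit vectors p₁, p₂ with components (cos φ cos λ, cos φ sin λ, sin φ).
The central angle between the endpoints is δ = arccos(p₁·p₂) ≈ 2.240 rad (128.4°).
Interpolate at f = 2/4 with slerp weights a = sin((1−f)δ)/sin δ ≈ 1.148, b = sin(fδ)/sin δ ≈ 1.148.
p = a·p₁ + b·p₂ ≈ (0.328, 0.908, 0.258); φ = arcsin(p_z) ≈ 14.98°, λ = atan2(p_y, p_x) ≈ 70.13°.

≈ 15°N, 70°E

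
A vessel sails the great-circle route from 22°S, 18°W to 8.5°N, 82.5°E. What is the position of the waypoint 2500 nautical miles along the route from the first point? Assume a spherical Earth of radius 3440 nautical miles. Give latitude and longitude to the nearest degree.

From cos δ = sin φ₁ sin φ₂ + cos φ₁ cos φ₂ cos Δλ, the central angle is δ ≈ 1.795 rad (102.9°). The total great-circle distance is δ·R ≈ 1.795 × 3440 ≈ 6175 nmi, so the target fraction is f = 2500/6175 ≈ 0.405.
Interpolate at f ≈ 0.405 with slerp weights a = sin((1−f)δ)/sin δ ≈ 0.899, b = sin(fδ)/sin δ ≈ 0.682.
p = a·p₁ + b·p₂ ≈ (0.881, 0.411, -0.236); φ = arcsin(p_z) ≈ -13.65°, λ = atan2(p_y, p_x) ≈ 25.00°.

≈ 14°S, 25°E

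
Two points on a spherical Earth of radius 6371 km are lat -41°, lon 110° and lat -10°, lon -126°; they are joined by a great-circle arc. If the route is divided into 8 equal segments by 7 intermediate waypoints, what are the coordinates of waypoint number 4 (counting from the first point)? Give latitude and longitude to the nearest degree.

≈ lat -45°, lon -174°

From cos δ = sin φ₁ sin φ₂ + cos φ₁ cos φ₂ cos Δλ, the central angle is δ ≈ 1.877 rad (107.6°).
Interpolate at f = 4/8 with slerp weights a = sin((1−f)δ)/sin δ ≈ 0.846, b = sin(fδ)/sin δ ≈ 0.846.
p = a·p₁ + b·p₂ ≈ (-0.708, -0.074, -0.702); φ = arcsin(p_z) ≈ -44.59°, λ = atan2(p_y, p_x) ≈ -174.03°.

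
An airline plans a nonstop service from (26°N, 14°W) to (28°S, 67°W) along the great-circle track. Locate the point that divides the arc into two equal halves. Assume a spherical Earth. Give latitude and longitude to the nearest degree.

≈ (1°S, 40°W)

Write both endpoints as unit vectors p₁, p₂ with components (cos φ cos λ, cos φ sin λ, sin φ).
The central angle between the endpoints is δ = arccos(p₁·p₂) ≈ 1.296 rad (74.2°).
Interpolate at f = 1/2 with slerp weights a = sin((1−f)δ)/sin δ ≈ 0.627, b = sin(fδ)/sin δ ≈ 0.627.
p = a·p₁ + b·p₂ ≈ (0.763, -0.646, -0.020); φ = arcsin(p_z) ≈ -1.12°, λ = atan2(p_y, p_x) ≈ -40.25°.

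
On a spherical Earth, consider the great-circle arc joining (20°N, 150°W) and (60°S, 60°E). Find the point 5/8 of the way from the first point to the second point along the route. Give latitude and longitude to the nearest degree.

≈ (57°S, 170°E)

From cos δ = sin φ₁ sin φ₂ + cos φ₁ cos φ₂ cos Δλ, the central angle is δ ≈ 2.351 rad (134.7°).
Interpolate at f = 5/8 with slerp weights a = sin((1−f)δ)/sin δ ≈ 1.085, b = sin(fδ)/sin δ ≈ 1.399.
p = a·p₁ + b·p₂ ≈ (-0.533, 0.096, -0.840); φ = arcsin(p_z) ≈ -57.19°, λ = atan2(p_y, p_x) ≈ 169.80°.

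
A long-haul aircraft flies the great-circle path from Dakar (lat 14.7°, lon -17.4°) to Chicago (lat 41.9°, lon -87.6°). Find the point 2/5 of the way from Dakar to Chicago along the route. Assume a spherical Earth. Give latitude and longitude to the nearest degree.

≈ lat 30°, lon -41°

The haversine formula gives a central angle δ ≈ 1.145 rad (65.6°) between the endpoints.
Interpolate at f = 2/5 with slerp weights a = sin((1−f)δ)/sin δ ≈ 0.696, b = sin(fδ)/sin δ ≈ 0.485.
p = a·p₁ + b·p₂ ≈ (0.658, -0.562, 0.501); φ = arcsin(p_z) ≈ 30.06°, λ = atan2(p_y, p_x) ≈ -40.53°.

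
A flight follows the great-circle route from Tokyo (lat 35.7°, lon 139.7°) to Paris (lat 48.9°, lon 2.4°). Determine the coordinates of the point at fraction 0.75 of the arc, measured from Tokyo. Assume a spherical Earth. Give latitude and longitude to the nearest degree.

≈ lat 65°, lon 31°

From cos δ = sin φ₁ sin φ₂ + cos φ₁ cos φ₂ cos Δλ, the central angle is δ ≈ 1.523 rad (87.3°).
Interpolate at f = 0.75 with slerp weights a = sin((1−f)δ)/sin δ ≈ 0.372, b = sin(fδ)/sin δ ≈ 0.911.
p = a·p₁ + b·p₂ ≈ (0.368, 0.221, 0.903); φ = arcsin(p_z) ≈ 64.61°, λ = atan2(p_y, p_x) ≈ 30.95°.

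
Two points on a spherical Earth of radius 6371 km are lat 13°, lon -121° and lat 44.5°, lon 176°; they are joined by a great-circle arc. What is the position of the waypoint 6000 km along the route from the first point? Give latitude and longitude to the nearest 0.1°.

≈ lat 42.7°, lon -173.5°

The haversine formula gives a central angle δ ≈ 1.078 rad (61.8°) between the endpoints. The total great-circle distance is δ·R ≈ 1.078 × 6371 ≈ 6867 km, so the target fraction is f = 6000/6867 ≈ 0.874.
Interpolate at f ≈ 0.874 with slerp weights a = sin((1−f)δ)/sin δ ≈ 0.154, b = sin(fδ)/sin δ ≈ 0.918.
p = a·p₁ + b·p₂ ≈ (-0.730, -0.083, 0.678); φ = arcsin(p_z) ≈ 42.69°, λ = atan2(p_y, p_x) ≈ -173.52°.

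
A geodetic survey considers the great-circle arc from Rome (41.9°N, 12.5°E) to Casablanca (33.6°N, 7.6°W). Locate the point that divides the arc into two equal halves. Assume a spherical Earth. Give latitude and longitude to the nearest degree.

≈ (38°N, 2°E)

From cos δ = sin φ₁ sin φ₂ + cos φ₁ cos φ₂ cos Δλ, the central angle is δ ≈ 0.312 rad (17.9°).
Interpolate at f = 1/2 with slerp weights a = sin((1−f)δ)/sin δ ≈ 0.506, b = sin(fδ)/sin δ ≈ 0.506.
p = a·p₁ + b·p₂ ≈ (0.786, 0.026, 0.618); φ = arcsin(p_z) ≈ 38.18°, λ = atan2(p_y, p_x) ≈ 1.88°.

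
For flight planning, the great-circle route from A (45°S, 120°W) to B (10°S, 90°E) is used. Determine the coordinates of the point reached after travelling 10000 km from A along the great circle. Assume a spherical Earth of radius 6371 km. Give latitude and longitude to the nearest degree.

≈ (36°S, 104°E)

Convert each endpoint to a unit vector on the sphere (x = cos φ cos λ, y = cos φ sin λ, z = sin φ).
The central angle between the endpoints is δ = arccos(p₁·p₂) ≈ 2.072 rad (118.7°). The total great-circle distance is δ·R ≈ 2.072 × 6371 ≈ 13199 km, so the target fraction is f = 10000/13199 ≈ 0.758.
Interpolate at f ≈ 0.758 with slerp weights a = sin((1−f)δ)/sin δ ≈ 0.549, b = sin(fδ)/sin δ ≈ 1.140.
p = a·p₁ + b·p₂ ≈ (-0.194, 0.787, -0.586); φ = arcsin(p_z) ≈ -35.87°, λ = atan2(p_y, p_x) ≈ 103.85°.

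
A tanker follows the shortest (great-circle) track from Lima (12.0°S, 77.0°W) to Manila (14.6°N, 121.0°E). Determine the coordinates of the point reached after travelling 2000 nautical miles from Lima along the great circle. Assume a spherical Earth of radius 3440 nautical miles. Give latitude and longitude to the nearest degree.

≈ 4°S, 110°W

From cos δ = sin φ₁ sin φ₂ + cos φ₁ cos φ₂ cos Δλ, the central angle is δ ≈ 2.833 rad (162.3°). The total great-circle distance is δ·R ≈ 2.833 × 3440 ≈ 9744 nmi, so the target fraction is f = 2000/9744 ≈ 0.205.
Interpolate at f ≈ 0.205 with slerp weights a = sin((1−f)δ)/sin δ ≈ 2.556, b = sin(fδ)/sin δ ≈ 1.806.
p = a·p₁ + b·p₂ ≈ (-0.338, -0.938, -0.076); φ = arcsin(p_z) ≈ -4.37°, λ = atan2(p_y, p_x) ≈ -109.80°.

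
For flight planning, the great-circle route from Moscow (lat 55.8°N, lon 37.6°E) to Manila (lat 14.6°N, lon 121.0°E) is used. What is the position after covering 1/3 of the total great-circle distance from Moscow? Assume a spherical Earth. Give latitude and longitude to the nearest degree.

≈ lat 50°N, lon 78°E

Convert each endpoint to a unit vector on the sphere (x = cos φ cos λ, y = cos φ sin λ, z = sin φ).
The central angle between the endpoints is δ = arccos(p₁·p₂) ≈ 1.296 rad (74.3°).
Interpolate at f = 1/3 with slerp weights a = sin((1−f)δ)/sin δ ≈ 0.790, b = sin(fδ)/sin δ ≈ 0.435.
p = a·p₁ + b·p₂ ≈ (0.135, 0.632, 0.763); φ = arcsin(p_z) ≈ 49.75°, λ = atan2(p_y, p_x) ≈ 77.94°.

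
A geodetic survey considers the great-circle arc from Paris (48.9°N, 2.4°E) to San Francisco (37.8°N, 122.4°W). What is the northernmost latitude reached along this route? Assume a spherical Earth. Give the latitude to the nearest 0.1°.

≈ 64.4°N

The great circle lies in the plane with unit normal n̂ = (p₁ × p₂)/|p₁ × p₂|.
Here n̂_z ≈ -0.432; the vertex latitude is φ_max = arccos|n̂_z| ≈ 64.4°.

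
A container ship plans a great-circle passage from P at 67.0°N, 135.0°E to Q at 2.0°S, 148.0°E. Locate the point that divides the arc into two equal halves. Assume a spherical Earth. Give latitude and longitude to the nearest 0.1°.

From cos δ = sin φ₁ sin φ₂ + cos φ₁ cos φ₂ cos Δλ, the central angle is δ ≈ 1.215 rad (69.6°).
Interpolate at f = 1/2 with slerp weights a = sin((1−f)δ)/sin δ ≈ 0.609, b = sin(fδ)/sin δ ≈ 0.609.
p = a·p₁ + b·p₂ ≈ (-0.684, 0.491, 0.539); φ = arcsin(p_z) ≈ 32.64°, λ = atan2(p_y, p_x) ≈ 144.36°.

≈ 32.6°N, 144.4°E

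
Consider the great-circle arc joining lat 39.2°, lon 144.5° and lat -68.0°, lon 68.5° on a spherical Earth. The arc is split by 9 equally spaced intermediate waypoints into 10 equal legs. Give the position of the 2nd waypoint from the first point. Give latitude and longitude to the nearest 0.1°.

From cos δ = sin φ₁ sin φ₂ + cos φ₁ cos φ₂ cos Δλ, the central angle is δ ≈ 2.113 rad (121.0°).
Interpolate at f = 2/10 with slerp weights a = sin((1−f)δ)/sin δ ≈ 1.159, b = sin(fδ)/sin δ ≈ 0.479.
p = a·p₁ + b·p₂ ≈ (-0.665, 0.688, 0.289); φ = arcsin(p_z) ≈ 16.78°, λ = atan2(p_y, p_x) ≈ 134.03°.

≈ lat 16.8°, lon 134.0°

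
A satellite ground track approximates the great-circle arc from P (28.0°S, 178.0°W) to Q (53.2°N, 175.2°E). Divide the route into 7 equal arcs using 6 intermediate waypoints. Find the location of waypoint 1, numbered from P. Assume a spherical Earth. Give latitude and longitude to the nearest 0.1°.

≈ (16.4°S, 178.9°W)

Convert each endpoint to a unit vector on the sphere (x = cos φ cos λ, y = cos φ sin λ, z = sin φ).
The central angle between the endpoints is δ = arccos(p₁·p₂) ≈ 1.421 rad (81.4°).
Interpolate at f = 1/7 with slerp weights a = sin((1−f)δ)/sin δ ≈ 0.949, b = sin(fδ)/sin δ ≈ 0.204.
p = a·p₁ + b·p₂ ≈ (-0.959, -0.019, -0.282); φ = arcsin(p_z) ≈ -16.40°, λ = atan2(p_y, p_x) ≈ -178.86°.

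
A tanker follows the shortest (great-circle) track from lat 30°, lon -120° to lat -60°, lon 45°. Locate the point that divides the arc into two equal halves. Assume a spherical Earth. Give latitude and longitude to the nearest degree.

≈ lat -42°, lon -101°

Convert each endpoint to a unit vector on the sphere (x = cos φ cos λ, y = cos φ sin λ, z = sin φ).
The central angle between the endpoints is δ = arccos(p₁·p₂) ≈ 2.589 rad (148.4°).
Interpolate at f = 1/2 with slerp weights a = sin((1−f)δ)/sin δ ≈ 1.834, b = sin(fδ)/sin δ ≈ 1.834.
p = a·p₁ + b·p₂ ≈ (-0.146, -0.727, -0.671); φ = arcsin(p_z) ≈ -42.15°, λ = atan2(p_y, p_x) ≈ -101.33°.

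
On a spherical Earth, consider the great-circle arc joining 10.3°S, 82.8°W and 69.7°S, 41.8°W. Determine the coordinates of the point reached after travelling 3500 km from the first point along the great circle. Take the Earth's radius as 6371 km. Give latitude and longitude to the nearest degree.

From cos δ = sin φ₁ sin φ₂ + cos φ₁ cos φ₂ cos Δλ, the central angle is δ ≈ 1.131 rad (64.8°). The total great-circle distance is δ·R ≈ 1.131 × 6371 ≈ 7209 km, so the target fraction is f = 3500/7209 ≈ 0.486.
Interpolate at f ≈ 0.486 with slerp weights a = sin((1−f)δ)/sin δ ≈ 0.607, b = sin(fδ)/sin δ ≈ 0.577.
p = a·p₁ + b·p₂ ≈ (0.224, -0.726, -0.650); φ = arcsin(p_z) ≈ -40.52°, λ = atan2(p_y, p_x) ≈ -72.85°.

≈ 41°S, 73°W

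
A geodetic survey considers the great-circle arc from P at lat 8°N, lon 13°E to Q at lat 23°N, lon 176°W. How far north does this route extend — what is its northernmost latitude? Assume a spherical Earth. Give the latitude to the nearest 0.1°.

The great circle lies in the plane with unit normal n̂ = (p₁ × p₂)/|p₁ × p₂|.
Here n̂_z ≈ +0.267; the vertex latitude is φ_max = arccos|n̂_z| ≈ 74.5°.
Check via Clairaut: cos φ_max = |cos φ₁| · sin C = cos(8.0°)·sin(15.7°) ≈ 0.267, again giving ≈ 74.5°.

≈ 74.5°N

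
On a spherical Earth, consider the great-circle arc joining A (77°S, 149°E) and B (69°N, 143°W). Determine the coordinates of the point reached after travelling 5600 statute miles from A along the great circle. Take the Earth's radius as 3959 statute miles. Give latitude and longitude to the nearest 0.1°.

Write both endpoints as unit vectors p₁, p₂ with components (cos φ cos λ, cos φ sin λ, sin φ).
The central angle between the endpoints is δ = arccos(p₁·p₂) ≈ 2.646 rad (151.6°). The total great-circle distance is δ·R ≈ 2.646 × 3959 ≈ 10474 mi, so the target fraction is f = 5600/10474 ≈ 0.535.
Interpolate at f ≈ 0.535 with slerp weights a = sin((1−f)δ)/sin δ ≈ 1.981, b = sin(fδ)/sin δ ≈ 2.075.
p = a·p₁ + b·p₂ ≈ (-0.976, -0.218, 0.007); φ = arcsin(p_z) ≈ 0.43°, λ = atan2(p_y, p_x) ≈ -167.40°.

≈ (0.4°N, 167.4°W)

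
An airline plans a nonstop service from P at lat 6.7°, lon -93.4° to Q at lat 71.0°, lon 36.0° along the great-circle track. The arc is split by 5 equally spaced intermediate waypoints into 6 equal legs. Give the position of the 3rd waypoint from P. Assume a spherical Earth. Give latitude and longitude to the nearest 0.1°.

Write both endpoints as unit vectors p₁, p₂ with components (cos φ cos λ, cos φ sin λ, sin φ).
The central angle between the endpoints is δ = arccos(p₁·p₂) ≈ 1.666 rad (95.4°).
Interpolate at f = 3/6 with slerp weights a = sin((1−f)δ)/sin δ ≈ 0.743, b = sin(fδ)/sin δ ≈ 0.743.
p = a·p₁ + b·p₂ ≈ (0.152, -0.595, 0.789); φ = arcsin(p_z) ≈ 52.14°, λ = atan2(p_y, p_x) ≈ -75.66°.

≈ lat 52.1°, lon -75.7°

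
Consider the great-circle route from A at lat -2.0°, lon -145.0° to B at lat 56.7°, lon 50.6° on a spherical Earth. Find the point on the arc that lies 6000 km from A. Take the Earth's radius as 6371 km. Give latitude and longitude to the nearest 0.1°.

≈ lat 50.8°, lon -158.1°

From cos δ = sin φ₁ sin φ₂ + cos φ₁ cos φ₂ cos Δλ, the central angle is δ ≈ 2.162 rad (123.9°). The total great-circle distance is δ·R ≈ 2.162 × 6371 ≈ 13776 km, so the target fraction is f = 6000/13776 ≈ 0.436.
Interpolate at f ≈ 0.436 with slerp weights a = sin((1−f)δ)/sin δ ≈ 1.132, b = sin(fδ)/sin δ ≈ 0.974.
p = a·p₁ + b·p₂ ≈ (-0.587, -0.235, 0.775); φ = arcsin(p_z) ≈ 50.78°, λ = atan2(p_y, p_x) ≈ -158.15°.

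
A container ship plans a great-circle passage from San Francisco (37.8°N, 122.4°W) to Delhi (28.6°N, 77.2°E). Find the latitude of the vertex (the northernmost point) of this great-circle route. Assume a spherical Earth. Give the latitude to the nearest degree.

The great circle lies in the plane with unit normal n̂ = (p₁ × p₂)/|p₁ × p₂|.
Here n̂_z ≈ -0.249; the vertex latitude is φ_max = arccos|n̂_z| ≈ 75.6°.
Check via Clairaut: cos φ_max = |cos φ₁| · sin C = cos(37.8°)·sin(18.4°) ≈ 0.249, again giving ≈ 75.6°.

≈ 76°N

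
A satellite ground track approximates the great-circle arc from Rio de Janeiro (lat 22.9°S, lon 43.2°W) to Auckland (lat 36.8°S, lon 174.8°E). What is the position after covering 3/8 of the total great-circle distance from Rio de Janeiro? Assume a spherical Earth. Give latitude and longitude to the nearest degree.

≈ lat 54°S, lon 80°W

Convert each endpoint to a unit vector on the sphere (x = cos φ cos λ, y = cos φ sin λ, z = sin φ).
The central angle between the endpoints is δ = arccos(p₁·p₂) ≈ 1.926 rad (110.4°).
Interpolate at f = 3/8 with slerp weights a = sin((1−f)δ)/sin δ ≈ 0.996, b = sin(fδ)/sin δ ≈ 0.705.
p = a·p₁ + b·p₂ ≈ (0.106, -0.577, -0.810); φ = arcsin(p_z) ≈ -54.09°, λ = atan2(p_y, p_x) ≈ -79.56°.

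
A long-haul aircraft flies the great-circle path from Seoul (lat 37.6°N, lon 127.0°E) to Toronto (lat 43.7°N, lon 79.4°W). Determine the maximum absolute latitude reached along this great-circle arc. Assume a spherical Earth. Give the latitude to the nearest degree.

The great circle lies in the plane with unit normal n̂ = (p₁ × p₂)/|p₁ × p₂|.
Here n̂_z ≈ +0.256; the vertex latitude is φ_max = arccos|n̂_z| ≈ 75.2°.
Check via Clairaut: cos φ_max = |cos φ₁| · sin C = cos(37.6°)·sin(18.8°) ≈ 0.256, again giving ≈ 75.2°.

≈ 75°N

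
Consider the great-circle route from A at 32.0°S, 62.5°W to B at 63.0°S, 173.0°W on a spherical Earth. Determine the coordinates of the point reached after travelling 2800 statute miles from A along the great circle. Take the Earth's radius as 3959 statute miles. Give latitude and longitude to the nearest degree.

Convert each endpoint to a unit vector on the sphere (x = cos φ cos λ, y = cos φ sin λ, z = sin φ).
The central angle between the endpoints is δ = arccos(p₁·p₂) ≈ 1.227 rad (70.3°). The total great-circle distance is δ·R ≈ 1.227 × 3959 ≈ 4857 mi, so the target fraction is f = 2800/4857 ≈ 0.577.
Interpolate at f ≈ 0.577 with slerp weights a = sin((1−f)δ)/sin δ ≈ 0.527, b = sin(fδ)/sin δ ≈ 0.690.
p = a·p₁ + b·p₂ ≈ (-0.105, -0.435, -0.894); φ = arcsin(p_z) ≈ -63.43°, λ = atan2(p_y, p_x) ≈ -103.51°.

≈ 63°S, 104°W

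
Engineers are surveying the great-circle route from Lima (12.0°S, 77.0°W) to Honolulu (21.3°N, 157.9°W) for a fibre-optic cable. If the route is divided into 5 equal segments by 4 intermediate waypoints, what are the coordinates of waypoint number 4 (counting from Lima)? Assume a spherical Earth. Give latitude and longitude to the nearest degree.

≈ 16°N, 141°W

Write both endpoints as unit vectors p₁, p₂ with components (cos φ cos λ, cos φ sin λ, sin φ).
The central angle between the endpoints is δ = arccos(p₁·p₂) ≈ 1.502 rad (86.1°).
Interpolate at f = 4/5 with slerp weights a = sin((1−f)δ)/sin δ ≈ 0.297, b = sin(fδ)/sin δ ≈ 0.935.
p = a·p₁ + b·p₂ ≈ (-0.742, -0.610, 0.278); φ = arcsin(p_z) ≈ 16.14°, λ = atan2(p_y, p_x) ≈ -140.55°.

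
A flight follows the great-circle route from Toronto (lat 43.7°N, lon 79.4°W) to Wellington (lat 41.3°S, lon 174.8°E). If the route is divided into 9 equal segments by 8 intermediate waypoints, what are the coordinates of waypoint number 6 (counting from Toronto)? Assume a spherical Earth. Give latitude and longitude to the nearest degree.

From cos δ = sin φ₁ sin φ₂ + cos φ₁ cos φ₂ cos Δλ, the central angle is δ ≈ 2.219 rad (127.1°).
Interpolate at f = 6/9 with slerp weights a = sin((1−f)δ)/sin δ ≈ 0.846, b = sin(fδ)/sin δ ≈ 1.249.
p = a·p₁ + b·p₂ ≈ (-0.822, -0.516, -0.240); φ = arcsin(p_z) ≈ -13.90°, λ = atan2(p_y, p_x) ≈ -147.90°.

≈ lat 14°S, lon 148°W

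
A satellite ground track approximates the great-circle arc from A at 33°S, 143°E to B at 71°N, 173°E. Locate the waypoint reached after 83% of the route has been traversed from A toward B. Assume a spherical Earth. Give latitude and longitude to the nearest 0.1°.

≈ 53.9°N, 159.7°E

Write both endpoints as unit vectors p₁, p₂ with components (cos φ cos λ, cos φ sin λ, sin φ).
The central angle between the endpoints is δ = arccos(p₁·p₂) ≈ 1.853 rad (106.2°).
Interpolate at f = 0.83 with slerp weights a = sin((1−f)δ)/sin δ ≈ 0.323, b = sin(fδ)/sin δ ≈ 1.041.
p = a·p₁ + b·p₂ ≈ (-0.552, 0.204, 0.808); φ = arcsin(p_z) ≈ 53.92°, λ = atan2(p_y, p_x) ≈ 159.72°.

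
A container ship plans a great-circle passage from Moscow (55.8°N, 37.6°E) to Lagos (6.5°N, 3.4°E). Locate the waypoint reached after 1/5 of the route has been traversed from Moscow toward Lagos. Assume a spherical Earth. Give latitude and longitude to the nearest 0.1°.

≈ 46.9°N, 26.5°E

Convert each endpoint to a unit vector on the sphere (x = cos φ cos λ, y = cos φ sin λ, z = sin φ).
The central angle between the endpoints is δ = arccos(p₁·p₂) ≈ 0.982 rad (56.3°).
Interpolate at f = 1/5 with slerp weights a = sin((1−f)δ)/sin δ ≈ 0.850, b = sin(fδ)/sin δ ≈ 0.235.
p = a·p₁ + b·p₂ ≈ (0.611, 0.305, 0.730); φ = arcsin(p_z) ≈ 46.88°, λ = atan2(p_y, p_x) ≈ 26.55°.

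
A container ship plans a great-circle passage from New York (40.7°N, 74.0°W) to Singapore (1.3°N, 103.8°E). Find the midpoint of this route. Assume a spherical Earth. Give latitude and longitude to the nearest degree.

≈ (70°N, 97°E)

The haversine formula gives a central angle δ ≈ 2.408 rad (138.0°) between the endpoints.
Interpolate at f = 1/2 with slerp weights a = sin((1−f)δ)/sin δ ≈ 1.394, b = sin(fδ)/sin δ ≈ 1.394.
p = a·p₁ + b·p₂ ≈ (-0.041, 0.337, 0.940); φ = arcsin(p_z) ≈ 70.13°, λ = atan2(p_y, p_x) ≈ 96.95°.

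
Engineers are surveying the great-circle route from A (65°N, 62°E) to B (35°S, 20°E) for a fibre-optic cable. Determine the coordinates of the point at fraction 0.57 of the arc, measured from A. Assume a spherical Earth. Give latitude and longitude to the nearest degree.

The haversine formula gives a central angle δ ≈ 1.836 rad (105.2°) between the endpoints.
Interpolate at f = 0.57 with slerp weights a = sin((1−f)δ)/sin δ ≈ 0.736, b = sin(fδ)/sin δ ≈ 0.897.
p = a·p₁ + b·p₂ ≈ (0.837, 0.526, 0.152); φ = arcsin(p_z) ≈ 8.76°, λ = atan2(p_y, p_x) ≈ 32.16°.

≈ (9°N, 32°E)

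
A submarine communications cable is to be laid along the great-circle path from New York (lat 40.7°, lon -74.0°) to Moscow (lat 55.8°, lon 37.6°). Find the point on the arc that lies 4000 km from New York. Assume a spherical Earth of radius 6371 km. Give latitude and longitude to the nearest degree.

≈ lat 64°, lon -26°

The haversine formula gives a central angle δ ≈ 1.178 rad (67.5°) between the endpoints. The total great-circle distance is δ·R ≈ 1.178 × 6371 ≈ 7507 km, so the target fraction is f = 4000/7507 ≈ 0.533.
Interpolate at f ≈ 0.533 with slerp weights a = sin((1−f)δ)/sin δ ≈ 0.566, b = sin(fδ)/sin δ ≈ 0.636.
p = a·p₁ + b·p₂ ≈ (0.401, -0.195, 0.895); φ = arcsin(p_z) ≈ 63.51°, λ = atan2(p_y, p_x) ≈ -25.86°.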